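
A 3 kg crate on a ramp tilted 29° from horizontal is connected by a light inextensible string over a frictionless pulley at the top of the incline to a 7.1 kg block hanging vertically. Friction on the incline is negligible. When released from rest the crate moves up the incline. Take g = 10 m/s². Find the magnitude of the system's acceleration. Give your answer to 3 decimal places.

For the crate on the incline: the weight component along the slope is m₁g sin 29° = 3 × 10 × 0.4848 = 14.544 N and the normal force is N = m₁g cos 29° = 26.239 N.
Newton's second law for the crate (up-slope positive): T − 14.544 = 3 a. For the hanging block (downward positive): 7.1 × 10 − T = 7.1 a.
Adding the two equations eliminates T: 56.456 = 10.1 a, so a = 5.5897 m/s².

5.590 m/s²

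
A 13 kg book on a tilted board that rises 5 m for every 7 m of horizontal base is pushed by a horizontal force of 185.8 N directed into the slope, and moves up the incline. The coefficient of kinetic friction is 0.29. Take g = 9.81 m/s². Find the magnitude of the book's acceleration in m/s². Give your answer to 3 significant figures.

The horizontal push has components F cos 35.54° = 185.8 × 0.8137 = 151.185 N up the incline and F sin 35.54° = 185.8 × 0.5812 = 107.987 N pressing into the surface.
The normal force is therefore N = mg cos 35.54° + F sin 35.54° = 103.771 + 107.987 = 211.758 N, and kinetic friction down the slope is μN = 0.29 × 211.758 = 61.410 N.
Along the incline: F cos 35.54° − mg sin 35.54° − μN = ma, so 151.185 − 74.120 − 61.410 = 13 a, giving a = 1.2042 m/s².

1.20 m/s²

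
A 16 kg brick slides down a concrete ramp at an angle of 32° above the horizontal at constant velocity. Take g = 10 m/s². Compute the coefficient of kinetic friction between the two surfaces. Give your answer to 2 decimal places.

At constant velocity the net force along the incline is zero: mg sin 32° = μ mg cos 32°.
So μ = tan 32° = 0.5299 / 0.8480 = 0.6249.

0.62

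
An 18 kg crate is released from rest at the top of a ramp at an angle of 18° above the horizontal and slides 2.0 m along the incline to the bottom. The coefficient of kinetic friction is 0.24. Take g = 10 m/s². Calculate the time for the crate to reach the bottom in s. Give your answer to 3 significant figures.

2.23 s

The weight component along the incline is mg sin 18° = 55.623 N and the normal force is N = mg cos 18° = 171.190 N.
Friction up the slope is f = μN = 0.24 × 171.190 = 41.086 N, so the net downslope force is 55.623 − 41.086 = 14.537 N and a = 14.537 / 18 = 0.8076 m/s².
Starting from rest, L = ½at², so t = √(2L/a) = √(2 × 2.0 / 0.8076) = 2.2255 s.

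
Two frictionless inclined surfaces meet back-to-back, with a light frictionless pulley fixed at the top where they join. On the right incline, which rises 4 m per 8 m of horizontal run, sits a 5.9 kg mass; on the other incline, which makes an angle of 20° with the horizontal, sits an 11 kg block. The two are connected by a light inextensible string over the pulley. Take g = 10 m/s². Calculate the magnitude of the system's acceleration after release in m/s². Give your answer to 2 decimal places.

Resolve each weight along its own incline: the 5.9 kg mass has component 5.9 × 10 × sin 26.57° = 26.386 N down its slope, and the 11 kg mass has 11 × 10 × sin 20° = 37.622 N down its slope.
The 11 kg side's 37.622 N exceeds the other side's 26.386 N, so that mass slides down and the 5.9 kg mass slides up. Taking that direction as positive, Newton's second law for the whole system gives 37.622 − 26.386 = (5.9 + 11) a, so a = 11.236 / 16.9 = 0.6649 m/s².

0.66 m/s²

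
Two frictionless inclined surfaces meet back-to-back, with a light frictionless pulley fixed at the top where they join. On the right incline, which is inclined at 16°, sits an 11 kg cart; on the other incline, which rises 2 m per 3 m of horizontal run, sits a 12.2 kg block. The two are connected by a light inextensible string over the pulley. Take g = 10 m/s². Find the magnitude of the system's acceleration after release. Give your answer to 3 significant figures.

Resolve each weight along its own incline: the 11 kg mass has component 11 × 10 × sin 16° = 30.320 N down its slope, and the 12.2 kg mass has 12.2 × 10 × sin 33.69° = 67.673 N down its slope.
The 12.2 kg side's 67.673 N exceeds the other side's 30.320 N, so that mass slides down and the 11 kg mass slides up. Taking that direction as positive, Newton's second law for the whole system gives 67.673 − 30.320 = (11 + 12.2) a, so a = 37.353 / 23.2 = 1.6100 m/s².

1.61 m/s²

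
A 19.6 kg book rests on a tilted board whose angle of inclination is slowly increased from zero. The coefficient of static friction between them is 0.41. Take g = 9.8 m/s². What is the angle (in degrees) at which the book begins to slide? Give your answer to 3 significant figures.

At the threshold of sliding, static friction is at its maximum μ_s N and exactly balances the weight component along the incline: mg sin θ = μ_s mg cos θ.
Hence tan θ = μ_s = 0.41, so θ = arctan(0.41) = 22.2936°.

22.3°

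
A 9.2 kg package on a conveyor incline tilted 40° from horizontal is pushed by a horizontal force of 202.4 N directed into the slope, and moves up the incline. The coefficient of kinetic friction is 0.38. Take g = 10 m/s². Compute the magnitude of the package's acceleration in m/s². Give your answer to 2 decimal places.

The horizontal push has components F cos 40° = 202.4 × 0.7660 = 155.038 N up the incline and F sin 40° = 202.4 × 0.6428 = 130.103 N pressing into the surface.
The normal force is therefore N = mg cos 40° + F sin 40° = 70.472 + 130.103 = 200.575 N, and kinetic friction down the slope is μN = 0.38 × 200.575 = 76.218 N.
Along the incline: F cos 40° − mg sin 40° − μN = ma, so 155.038 − 59.138 − 76.218 = 9.2 a, giving a = 2.1393 m/s².

2.14 m/s²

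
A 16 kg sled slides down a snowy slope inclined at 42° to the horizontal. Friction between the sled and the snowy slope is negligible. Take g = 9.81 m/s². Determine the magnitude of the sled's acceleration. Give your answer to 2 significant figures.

6.6 m/s²

Resolving the weight along the incline: the component pulling the sled down the slope is mg sin 42° = 16 × 9.81 × 0.6691 = 105.022 N, and the normal force is N = mg cos 42° = 16 × 9.81 × 0.7431 = 116.637 N.
With no friction the net force along the incline is 105.022 N, so a = g sin 42° = 105.022 / 16 = 6.5639 m/s².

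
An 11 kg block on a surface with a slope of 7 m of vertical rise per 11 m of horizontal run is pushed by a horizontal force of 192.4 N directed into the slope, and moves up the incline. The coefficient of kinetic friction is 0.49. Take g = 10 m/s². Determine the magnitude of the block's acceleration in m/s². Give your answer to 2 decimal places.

The horizontal push has components F cos 32.47° = 192.4 × 0.8437 = 162.328 N up the incline and F sin 32.47° = 192.4 × 0.5369 = 103.300 N pressing into the surface.
The normal force is therefore N = mg cos 32.47° + F sin 32.47° = 92.807 + 103.300 = 196.107 N, and kinetic friction down the slope is μN = 0.49 × 196.107 = 96.092 N.
Along the incline: F cos 32.47° − mg sin 32.47° − μN = ma, so 162.328 − 59.059 − 96.092 = 11 a, giving a = 0.6525 m/s².

0.65 m/s²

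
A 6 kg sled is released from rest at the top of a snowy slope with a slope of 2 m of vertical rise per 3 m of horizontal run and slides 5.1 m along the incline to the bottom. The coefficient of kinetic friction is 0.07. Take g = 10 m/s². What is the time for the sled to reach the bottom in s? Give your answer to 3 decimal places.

The weight component along the incline is mg sin 33.69° = 33.282 N and the normal force is N = mg cos 33.69° = 49.923 N.
Friction up the slope is f = μN = 0.07 × 49.923 = 3.495 N, so the net downslope force is 33.282 − 3.495 = 29.787 N and a = 29.787 / 6 = 4.9645 m/s².
Starting from rest, L = ½at², so t = √(2L/a) = √(2 × 5.1 / 4.9645) = 1.4334 s.

1.433 s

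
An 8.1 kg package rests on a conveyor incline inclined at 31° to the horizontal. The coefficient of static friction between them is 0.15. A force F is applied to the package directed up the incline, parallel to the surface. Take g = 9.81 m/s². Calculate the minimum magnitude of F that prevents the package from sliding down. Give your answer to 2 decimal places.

30.71 N

The normal force is N = mg cos 31° = 68.111 N. With F at its minimum the package is on the verge of sliding down, so static friction is at its maximum μ_s N = 0.15 × 68.111 = 10.217 N and acts up the slope.
Equilibrium along the incline: F + μ_s N = mg sin 31°, so F = 40.925 − 10.217 = 30.708 N.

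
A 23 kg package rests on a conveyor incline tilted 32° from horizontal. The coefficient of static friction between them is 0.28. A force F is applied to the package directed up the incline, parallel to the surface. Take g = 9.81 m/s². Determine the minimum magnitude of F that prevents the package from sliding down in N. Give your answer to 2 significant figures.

66 N

The normal force is N = mg cos 32° = 191.345 N. With F at its minimum the package is on the verge of sliding down, so static friction is at its maximum μ_s N = 0.28 × 191.345 = 53.577 N and acts up the slope.
Equilibrium along the incline: F + μ_s N = mg sin 32°, so F = 119.566 − 53.577 = 65.989 N.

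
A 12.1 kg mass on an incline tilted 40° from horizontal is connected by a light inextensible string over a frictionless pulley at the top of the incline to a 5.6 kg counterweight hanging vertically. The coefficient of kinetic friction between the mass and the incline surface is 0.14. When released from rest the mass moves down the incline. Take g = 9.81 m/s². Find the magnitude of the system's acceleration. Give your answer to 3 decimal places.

For the mass on the incline: the weight component along the slope is m₁g sin 40° = 12.1 × 9.81 × 0.6428 = 76.301 N and the normal force is N = m₁g cos 40° = 90.930 N.
Kinetic friction opposes the mass's motion down the incline: f = μN = 0.14 × 90.930 = 12.730 N acting up the slope.
Newton's second law for the mass (down-slope positive): 76.301 − 12.730 − T = 12.1 a. For the hanging counterweight (upward positive): T − 5.6 × 9.81 = 5.6 a.
Adding the two equations eliminates T: 8.635 = 17.7 a, so a = 0.4879 m/s².

0.488 m/s²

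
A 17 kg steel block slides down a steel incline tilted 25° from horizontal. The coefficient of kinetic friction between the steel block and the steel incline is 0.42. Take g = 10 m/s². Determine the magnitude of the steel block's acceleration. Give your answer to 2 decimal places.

Resolving the weight along the incline: the component pulling the steel block down the slope is mg sin 25° = 17 × 10 × 0.4226 = 71.842 N, and the normal force is N = mg cos 25° = 17 × 10 × 0.9063 = 154.071 N.
Kinetic friction acts up the slope with magnitude f = μN = 0.42 × 154.071 = 64.710 N.
Net force along the incline is 71.842 − 64.710 = 7.132 N, so a = 7.132 / 17 = 0.4195 m/s².

0.42 m/s²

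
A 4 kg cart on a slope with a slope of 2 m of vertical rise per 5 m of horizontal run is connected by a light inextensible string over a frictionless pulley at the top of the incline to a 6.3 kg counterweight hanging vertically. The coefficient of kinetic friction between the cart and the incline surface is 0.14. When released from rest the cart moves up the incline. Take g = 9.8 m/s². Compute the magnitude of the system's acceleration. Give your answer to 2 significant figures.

For the cart on the incline: the weight component along the slope is m₁g sin 21.80° = 4 × 9.8 × 0.3714 = 14.559 N and the normal force is N = m₁g cos 21.80° = 36.396 N.
Kinetic friction opposes the cart's motion up the incline: f = μN = 0.14 × 36.396 = 5.095 N acting down the slope.
Newton's second law for the cart (up-slope positive): T − 14.559 − 5.095 = 4 a. For the hanging counterweight (downward positive): 6.3 × 9.8 − T = 6.3 a.
Adding the two equations eliminates T: 42.086 = 10.3 a, so a = 4.0860 m/s².

4.1 m/s²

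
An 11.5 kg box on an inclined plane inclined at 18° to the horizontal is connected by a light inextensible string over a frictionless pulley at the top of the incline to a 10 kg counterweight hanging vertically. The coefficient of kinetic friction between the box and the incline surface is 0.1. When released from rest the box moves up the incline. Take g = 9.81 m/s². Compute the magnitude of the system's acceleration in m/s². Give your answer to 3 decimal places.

2.442 m/s²

For the box on the incline: the weight component along the slope is m₁g sin 18° = 11.5 × 9.81 × 0.3090 = 34.860 N and the normal force is N = m₁g cos 18° = 107.293 N.
Kinetic friction opposes the box's motion up the incline: f = μN = 0.1 × 107.293 = 10.729 N acting down the slope.
Newton's second law for the box (up-slope positive): T − 34.860 − 10.729 = 11.5 a. For the hanging counterweight (downward positive): 10 × 9.81 − T = 10 a.
Adding the two equations eliminates T: 52.511 = 21.5 a, so a = 2.4424 m/s².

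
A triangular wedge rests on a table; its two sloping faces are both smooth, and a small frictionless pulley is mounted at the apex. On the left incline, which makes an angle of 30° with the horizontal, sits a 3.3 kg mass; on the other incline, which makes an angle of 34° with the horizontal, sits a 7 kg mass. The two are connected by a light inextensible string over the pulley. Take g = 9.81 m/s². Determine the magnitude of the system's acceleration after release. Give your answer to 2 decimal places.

2.16 m/s²

Resolve each weight along its own incline: the 3.3 kg mass has component 3.3 × 9.81 × sin 30° = 16.186 N down its slope, and the 7 kg mass has 7 × 9.81 × sin 34° = 38.400 N down its slope.
The 7 kg side's 38.400 N exceeds the other side's 16.186 N, so that mass slides down and the 3.3 kg mass slides up. Taking that direction as positive, Newton's second law for the whole system gives 38.400 − 16.186 = (3.3 + 7) a, so a = 22.214 / 10.3 = 2.1567 m/s².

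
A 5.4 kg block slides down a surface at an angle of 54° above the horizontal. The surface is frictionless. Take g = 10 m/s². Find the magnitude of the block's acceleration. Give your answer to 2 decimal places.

8.09 m/s²

Resolving the weight along the incline: the component pulling the block down the slope is mg sin 54° = 5.4 × 10 × 0.8090 = 43.686 N, and the normal force is N = mg cos 54° = 5.4 × 10 × 0.5878 = 31.741 N.
With no friction the net force along the incline is 43.686 N, so a = g sin 54° = 43.686 / 5.4 = 8.0900 m/s².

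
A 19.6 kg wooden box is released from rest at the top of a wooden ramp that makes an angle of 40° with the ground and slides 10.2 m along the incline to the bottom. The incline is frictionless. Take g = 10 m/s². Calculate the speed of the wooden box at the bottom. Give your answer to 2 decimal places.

11.45 m/s

The weight component along the incline is mg sin 40° = 125.986 N and the normal force is N = mg cos 40° = 150.145 N.
With no friction, a = g sin 40° = 6.4279 m/s².
Starting from rest over a distance of 10.2 m, v² = 2aL = 2 × 6.4279 × 10.2 = 131.1292, so v = 11.4512 m/s.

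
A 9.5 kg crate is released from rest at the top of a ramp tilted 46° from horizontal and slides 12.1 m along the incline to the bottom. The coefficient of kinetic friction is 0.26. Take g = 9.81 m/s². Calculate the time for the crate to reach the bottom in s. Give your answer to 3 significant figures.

2.14 s

The weight component along the incline is mg sin 46° = 67.039 N and the normal force is N = mg cos 46° = 64.739 N.
Friction up the slope is f = μN = 0.26 × 64.739 = 16.832 N, so the net downslope force is 67.039 − 16.832 = 50.207 N and a = 50.207 / 9.5 = 5.2849 m/s².
Starting from rest, L = ½at², so t = √(2L/a) = √(2 × 12.1 / 5.2849) = 2.1399 s.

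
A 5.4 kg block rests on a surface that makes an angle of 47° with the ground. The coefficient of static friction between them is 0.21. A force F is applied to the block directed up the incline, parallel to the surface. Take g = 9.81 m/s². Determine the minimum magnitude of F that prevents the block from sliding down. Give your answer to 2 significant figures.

31 N

The normal force is N = mg cos 47° = 36.128 N. With F at its minimum the block is on the verge of sliding down, so static friction is at its maximum μ_s N = 0.21 × 36.128 = 7.587 N and acts up the slope.
Equilibrium along the incline: F + μ_s N = mg sin 47°, so F = 38.743 − 7.587 = 31.156 N.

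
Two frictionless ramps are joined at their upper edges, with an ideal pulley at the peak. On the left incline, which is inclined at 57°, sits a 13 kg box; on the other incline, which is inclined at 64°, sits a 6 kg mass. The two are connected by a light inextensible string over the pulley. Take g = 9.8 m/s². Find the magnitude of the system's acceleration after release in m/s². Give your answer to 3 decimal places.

2.842 m/s²

Resolve each weight along its own incline: the 13 kg mass has component 13 × 9.8 × sin 57° = 106.847 N down its slope, and the 6 kg mass has 6 × 9.8 × sin 64° = 52.849 N down its slope.
The 13 kg side's 106.847 N exceeds the other side's 52.849 N, so that mass slides down and the 6 kg mass slides up. Taking that direction as positive, Newton's second law for the whole system gives 106.847 − 52.849 = (13 + 6) a, so a = 53.998 / 19 = 2.8420 m/s².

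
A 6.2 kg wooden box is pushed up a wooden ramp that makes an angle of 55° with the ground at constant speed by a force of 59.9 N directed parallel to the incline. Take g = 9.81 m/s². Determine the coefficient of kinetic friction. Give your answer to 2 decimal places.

0.29

At constant speed ΣF = 0 along the incline. The applied 59.9 N acts up the slope; the weight component mg sin 55° = 49.822 N and kinetic friction μN both act down the slope.
So 59.9 = 49.822 + μ × 34.886, giving μ = (59.9 − 49.822) / 34.886 = 0.2889.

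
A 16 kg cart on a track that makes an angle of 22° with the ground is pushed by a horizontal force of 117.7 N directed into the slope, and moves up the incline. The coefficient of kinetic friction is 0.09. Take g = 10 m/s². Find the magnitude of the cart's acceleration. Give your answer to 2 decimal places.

The horizontal push has components F cos 22° = 117.7 × 0.9272 = 109.131 N up the incline and F sin 22° = 117.7 × 0.3746 = 44.090 N pressing into the surface.
The normal force is therefore N = mg cos 22° + F sin 22° = 148.352 + 44.090 = 192.442 N, and kinetic friction down the slope is μN = 0.09 × 192.442 = 17.320 N.
Along the incline: F cos 22° − mg sin 22° − μN = ma, so 109.131 − 59.936 − 17.320 = 16 a, giving a = 1.9922 m/s².

1.99 m/s²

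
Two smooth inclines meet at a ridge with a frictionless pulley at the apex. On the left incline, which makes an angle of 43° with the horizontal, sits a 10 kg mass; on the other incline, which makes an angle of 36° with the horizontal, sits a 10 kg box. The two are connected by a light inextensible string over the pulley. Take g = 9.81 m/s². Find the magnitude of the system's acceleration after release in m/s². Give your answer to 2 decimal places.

Resolve each weight along its own incline: the 10 kg mass has component 10 × 9.81 × sin 43° = 66.904 N down its slope, and the 10 kg mass has 10 × 9.81 × sin 36° = 57.662 N down its slope.
The 10 kg side's 66.904 N exceeds the other side's 57.662 N, so that mass slides down and the 10 kg mass slides up. Taking that direction as positive, Newton's second law for the whole system gives 66.904 − 57.662 = (10 + 10) a, so a = 9.242 / 20 = 0.4621 m/s².

0.46 m/s²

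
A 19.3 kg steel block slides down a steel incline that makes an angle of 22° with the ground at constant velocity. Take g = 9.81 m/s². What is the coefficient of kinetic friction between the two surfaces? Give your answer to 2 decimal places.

0.40

At constant velocity the net force along the incline is zero: mg sin 22° = μ mg cos 22°.
So μ = tan 22° = 0.3746 / 0.9272 = 0.4040.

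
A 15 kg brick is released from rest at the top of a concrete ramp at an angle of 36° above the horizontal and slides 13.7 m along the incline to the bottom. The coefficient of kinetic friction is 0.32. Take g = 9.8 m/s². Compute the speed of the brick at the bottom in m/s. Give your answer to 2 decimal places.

The weight component along the incline is mg sin 36° = 86.404 N and the normal force is N = mg cos 36° = 118.925 N.
Friction up the slope is f = μN = 0.32 × 118.925 = 38.056 N, so the net downslope force is 86.404 − 38.056 = 48.348 N and a = 48.348 / 15 = 3.2232 m/s².
Starting from rest over a distance of 13.7 m, v² = 2aL = 2 × 3.2232 × 13.7 = 88.3157, so v = 9.3976 m/s.

9.40 m/s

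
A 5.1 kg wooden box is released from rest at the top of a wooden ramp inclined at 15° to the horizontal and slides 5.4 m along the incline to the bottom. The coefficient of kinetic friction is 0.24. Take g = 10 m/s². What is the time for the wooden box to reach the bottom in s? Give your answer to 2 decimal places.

6.32 s

The weight component along the incline is mg sin 15° = 13.200 N and the normal force is N = mg cos 15° = 49.262 N.
Friction up the slope is f = μN = 0.24 × 49.262 = 11.823 N, so the net downslope force is 13.200 − 11.823 = 1.377 N and a = 1.377 / 5.1 = 0.2700 m/s².
Starting from rest, L = ½at², so t = √(2L/a) = √(2 × 5.4 / 0.2700) = 6.3246 s.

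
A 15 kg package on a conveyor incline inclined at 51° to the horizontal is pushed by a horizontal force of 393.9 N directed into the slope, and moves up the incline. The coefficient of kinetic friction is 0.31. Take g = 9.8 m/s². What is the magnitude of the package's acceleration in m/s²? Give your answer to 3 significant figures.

The horizontal push has components F cos 51° = 393.9 × 0.6293 = 247.881 N up the incline and F sin 51° = 393.9 × 0.7771 = 306.100 N pressing into the surface.
The normal force is therefore N = mg cos 51° + F sin 51° = 92.507 + 306.100 = 398.607 N, and kinetic friction down the slope is μN = 0.31 × 398.607 = 123.568 N.
Along the incline: F cos 51° − mg sin 51° − μN = ma, so 247.881 − 114.234 − 123.568 = 15 a, giving a = 0.6719 m/s².

0.672 m/s²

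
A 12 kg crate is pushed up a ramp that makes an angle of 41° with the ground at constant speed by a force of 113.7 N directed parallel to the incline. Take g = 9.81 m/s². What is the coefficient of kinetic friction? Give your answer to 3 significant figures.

At constant speed ΣF = 0 along the incline. The applied 113.7 N acts up the slope; the weight component mg sin 41° = 77.231 N and kinetic friction μN both act down the slope.
So 113.7 = 77.231 + μ × 88.844, giving μ = (113.7 − 77.231) / 88.844 = 0.4105.

0.410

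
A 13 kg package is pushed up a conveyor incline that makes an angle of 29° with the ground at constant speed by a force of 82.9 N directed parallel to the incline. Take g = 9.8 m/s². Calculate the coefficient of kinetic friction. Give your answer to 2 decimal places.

At constant speed ΣF = 0 along the incline. The applied 82.9 N acts up the slope; the weight component mg sin 29° = 61.765 N and kinetic friction μN both act down the slope.
So 82.9 = 61.765 + μ × 111.427, giving μ = (82.9 − 61.765) / 111.427 = 0.1897.

0.19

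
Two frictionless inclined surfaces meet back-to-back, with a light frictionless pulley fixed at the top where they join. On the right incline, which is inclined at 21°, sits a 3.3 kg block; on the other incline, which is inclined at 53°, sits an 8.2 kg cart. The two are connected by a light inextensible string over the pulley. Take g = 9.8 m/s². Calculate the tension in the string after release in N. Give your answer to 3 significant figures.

Resolve each weight along its own incline: the 3.3 kg mass has component 3.3 × 9.8 × sin 21° = 11.590 N down its slope, and the 8.2 kg mass has 8.2 × 9.8 × sin 53° = 64.178 N down its slope.
The 8.2 kg side's 64.178 N exceeds the other side's 11.590 N, so that mass slides down and the 3.3 kg mass slides up. Taking that direction as positive, Newton's second law for the whole system gives 64.178 − 11.590 = (3.3 + 8.2) a, so a = 52.588 / 11.5 = 4.5729 m/s².
For the 3.3 kg mass (up-slope positive): T − 11.590 = 3.3 × 4.5729, so T = 26.681 N.

26.7 N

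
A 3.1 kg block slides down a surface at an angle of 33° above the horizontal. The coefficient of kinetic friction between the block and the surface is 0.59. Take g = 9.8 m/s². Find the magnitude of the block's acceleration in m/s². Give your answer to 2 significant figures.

Resolving the weight along the incline: the component pulling the block down the slope is mg sin 33° = 3.1 × 9.8 × 0.5446 = 16.545 N, and the normal force is N = mg cos 33° = 3.1 × 9.8 × 0.8387 = 25.480 N.
Kinetic friction acts up the slope with magnitude f = μN = 0.59 × 25.480 = 15.033 N.
Net force along the incline is 16.545 − 15.033 = 1.512 N, so a = 1.512 / 3.1 = 0.4877 m/s².

0.49 m/s²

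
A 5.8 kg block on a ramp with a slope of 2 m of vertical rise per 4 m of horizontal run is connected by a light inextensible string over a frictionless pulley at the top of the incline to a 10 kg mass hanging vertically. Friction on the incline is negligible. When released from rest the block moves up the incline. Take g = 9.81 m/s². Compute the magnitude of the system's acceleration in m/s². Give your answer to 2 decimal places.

4.60 m/s²

For the block on the incline: the weight component along the slope is m₁g sin 26.57° = 5.8 × 9.81 × 0.4472 = 25.445 N and the normal force is N = m₁g cos 26.57° = 50.891 N.
Newton's second law for the block (up-slope positive): T − 25.445 = 5.8 a. For the hanging mass (downward positive): 10 × 9.81 − T = 10 a.
Adding the two equations eliminates T: 72.655 = 15.8 a, so a = 4.5984 m/s².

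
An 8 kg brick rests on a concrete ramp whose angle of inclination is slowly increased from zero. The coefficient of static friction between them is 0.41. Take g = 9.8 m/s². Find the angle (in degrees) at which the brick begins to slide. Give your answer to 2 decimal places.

At the threshold of sliding, static friction is at its maximum μ_s N and exactly balances the weight component along the incline: mg sin θ = μ_s mg cos θ.
Hence tan θ = μ_s = 0.41, so θ = arctan(0.41) = 22.2936°.

22.29°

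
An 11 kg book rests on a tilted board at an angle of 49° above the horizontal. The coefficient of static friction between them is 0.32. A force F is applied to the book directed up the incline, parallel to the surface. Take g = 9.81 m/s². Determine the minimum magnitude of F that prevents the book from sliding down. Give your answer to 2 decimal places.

The normal force is N = mg cos 49° = 70.795 N. With F at its minimum the book is on the verge of sliding down, so static friction is at its maximum μ_s N = 0.32 × 70.795 = 22.654 N and acts up the slope.
Equilibrium along the incline: F + μ_s N = mg sin 49°, so F = 81.441 − 22.654 = 58.787 N.

58.79 N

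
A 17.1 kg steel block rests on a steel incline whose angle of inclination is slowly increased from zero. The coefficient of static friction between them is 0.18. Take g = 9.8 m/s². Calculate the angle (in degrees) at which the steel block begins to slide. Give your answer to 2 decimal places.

At the threshold of sliding, static friction is at its maximum μ_s N and exactly balances the weight component along the incline: mg sin θ = μ_s mg cos θ.
Hence tan θ = μ_s = 0.18, so θ = arctan(0.18) = 10.2040°.

10.20°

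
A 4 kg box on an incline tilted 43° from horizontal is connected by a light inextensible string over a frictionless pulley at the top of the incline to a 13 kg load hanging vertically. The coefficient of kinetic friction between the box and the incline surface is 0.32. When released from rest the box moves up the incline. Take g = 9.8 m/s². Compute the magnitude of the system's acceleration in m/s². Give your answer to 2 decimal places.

5.38 m/s²

For the box on the incline: the weight component along the slope is m₁g sin 43° = 4 × 9.8 × 0.6820 = 26.734 N and the normal force is N = m₁g cos 43° = 28.669 N.
Kinetic friction opposes the box's motion up the incline: f = μN = 0.32 × 28.669 = 9.174 N acting down the slope.
Newton's second law for the box (up-slope positive): T − 26.734 − 9.174 = 4 a. For the hanging load (downward positive): 13 × 9.8 − T = 13 a.
Adding the two equations eliminates T: 91.492 = 17 a, so a = 5.3819 m/s².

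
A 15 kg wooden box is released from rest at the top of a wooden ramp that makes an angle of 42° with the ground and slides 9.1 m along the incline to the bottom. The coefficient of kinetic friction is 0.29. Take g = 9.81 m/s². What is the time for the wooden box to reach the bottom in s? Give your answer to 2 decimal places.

2.02 s

The weight component along the incline is mg sin 42° = 98.463 N and the normal force is N = mg cos 42° = 109.354 N.
Friction up the slope is f = μN = 0.29 × 109.354 = 31.713 N, so the net downslope force is 98.463 − 31.713 = 66.750 N and a = 66.750 / 15 = 4.4500 m/s².
Starting from rest, L = ½at², so t = √(2L/a) = √(2 × 9.1 / 4.4500) = 2.0223 s.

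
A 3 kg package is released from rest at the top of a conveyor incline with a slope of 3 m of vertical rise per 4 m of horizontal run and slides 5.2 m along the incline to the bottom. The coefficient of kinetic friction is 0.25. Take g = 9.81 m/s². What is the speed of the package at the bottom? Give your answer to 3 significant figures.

The weight component along the incline is mg sin 36.87° = 17.658 N and the normal force is N = mg cos 36.87° = 23.544 N.
Friction up the slope is f = μN = 0.25 × 23.544 = 5.886 N, so the net downslope force is 17.658 − 5.886 = 11.772 N and a = 11.772 / 3 = 3.9240 m/s².
Starting from rest over a distance of 5.2 m, v² = 2aL = 2 × 3.9240 × 5.2 = 40.8096, so v = 6.3882 m/s.

6.39 m/s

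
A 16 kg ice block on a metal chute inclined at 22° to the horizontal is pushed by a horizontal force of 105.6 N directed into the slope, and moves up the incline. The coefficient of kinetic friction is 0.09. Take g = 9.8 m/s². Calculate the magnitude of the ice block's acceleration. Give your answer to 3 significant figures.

The horizontal push has components F cos 22° = 105.6 × 0.9272 = 97.912 N up the incline and F sin 22° = 105.6 × 0.3746 = 39.558 N pressing into the surface.
The normal force is therefore N = mg cos 22° + F sin 22° = 145.385 + 39.558 = 184.943 N, and kinetic friction down the slope is μN = 0.09 × 184.943 = 16.645 N.
Along the incline: F cos 22° − mg sin 22° − μN = ma, so 97.912 − 58.737 − 16.645 = 16 a, giving a = 1.4081 m/s².

1.41 m/s²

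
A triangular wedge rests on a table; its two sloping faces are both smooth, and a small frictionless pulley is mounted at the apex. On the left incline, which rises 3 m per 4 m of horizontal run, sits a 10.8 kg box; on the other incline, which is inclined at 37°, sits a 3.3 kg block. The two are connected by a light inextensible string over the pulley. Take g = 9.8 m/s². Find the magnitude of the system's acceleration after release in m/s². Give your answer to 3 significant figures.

3.12 m/s²

Resolve each weight along its own incline: the 10.8 kg mass has component 10.8 × 9.8 × sin 36.87° = 63.504 N down its slope, and the 3.3 kg mass has 3.3 × 9.8 × sin 37° = 19.463 N down its slope.
The 10.8 kg side's 63.504 N exceeds the other side's 19.463 N, so that mass slides down and the 3.3 kg mass slides up. Taking that direction as positive, Newton's second law for the whole system gives 63.504 − 19.463 = (10.8 + 3.3) a, so a = 44.041 / 14.1 = 3.1235 m/s².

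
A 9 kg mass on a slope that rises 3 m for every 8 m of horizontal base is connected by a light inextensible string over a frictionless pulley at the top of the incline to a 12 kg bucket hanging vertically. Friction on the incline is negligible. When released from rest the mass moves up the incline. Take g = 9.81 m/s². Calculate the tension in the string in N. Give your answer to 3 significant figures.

68.2 N

For the mass on the incline: the weight component along the slope is m₁g sin 20.56° = 9 × 9.81 × 0.3511 = 30.999 N and the normal force is N = m₁g cos 20.56° = 82.669 N.
Newton's second law for the mass (up-slope positive): T − 30.999 = 9 a. For the hanging bucket (downward positive): 12 × 9.81 − T = 12 a.
Adding the two equations eliminates T: 86.721 = 21 a, so a = 4.1296 m/s².
Then from the hanging bucket's equation, T = 12 × (9.81 − 4.1296) = 68.165 N.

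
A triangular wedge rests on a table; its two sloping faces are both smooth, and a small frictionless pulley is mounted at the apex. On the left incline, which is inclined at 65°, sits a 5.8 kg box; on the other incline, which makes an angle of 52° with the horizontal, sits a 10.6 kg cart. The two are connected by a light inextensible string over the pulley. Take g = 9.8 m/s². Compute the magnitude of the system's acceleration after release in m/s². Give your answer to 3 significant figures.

Resolve each weight along its own incline: the 5.8 kg mass has component 5.8 × 9.8 × sin 65° = 51.515 N down its slope, and the 10.6 kg mass has 10.6 × 9.8 × sin 52° = 81.859 N down its slope.
The 10.6 kg side's 81.859 N exceeds the other side's 51.515 N, so that mass slides down and the 5.8 kg mass slides up. Taking that direction as positive, Newton's second law for the whole system gives 81.859 − 51.515 = (5.8 + 10.6) a, so a = 30.344 / 16.4 = 1.8502 m/s².

1.85 m/s²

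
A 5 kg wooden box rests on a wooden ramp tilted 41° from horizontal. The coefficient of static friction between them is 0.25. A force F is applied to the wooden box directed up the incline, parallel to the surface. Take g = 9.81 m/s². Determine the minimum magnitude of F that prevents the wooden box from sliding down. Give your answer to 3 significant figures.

The normal force is N = mg cos 41° = 37.019 N. With F at its minimum the wooden box is on the verge of sliding down, so static friction is at its maximum μ_s N = 0.25 × 37.019 = 9.255 N and acts up the slope.
Equilibrium along the incline: F + μ_s N = mg sin 41°, so F = 32.180 − 9.255 = 22.925 N.

22.9 N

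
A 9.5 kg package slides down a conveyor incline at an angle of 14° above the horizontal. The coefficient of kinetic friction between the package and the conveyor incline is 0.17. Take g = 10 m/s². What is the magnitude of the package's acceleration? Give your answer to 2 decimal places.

Resolving the weight along the incline: the component pulling the package down the slope is mg sin 14° = 9.5 × 10 × 0.2419 = 22.980 N, and the normal force is N = mg cos 14° = 9.5 × 10 × 0.9703 = 92.178 N.
Kinetic friction acts up the slope with magnitude f = μN = 0.17 × 92.178 = 15.670 N.
Net force along the incline is 22.980 − 15.670 = 7.310 N, so a = 7.310 / 9.5 = 0.7695 m/s².

0.77 m/s²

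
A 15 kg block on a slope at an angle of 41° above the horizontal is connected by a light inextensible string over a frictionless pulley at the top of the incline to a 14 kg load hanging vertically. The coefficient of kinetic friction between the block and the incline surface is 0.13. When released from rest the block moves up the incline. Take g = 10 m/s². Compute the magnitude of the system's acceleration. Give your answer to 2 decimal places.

0.93 m/s²

For the block on the incline: the weight component along the slope is m₁g sin 41° = 15 × 10 × 0.6561 = 98.415 N and the normal force is N = m₁g cos 41° = 113.206 N.
Kinetic friction opposes the block's motion up the incline: f = μN = 0.13 × 113.206 = 14.717 N acting down the slope.
Newton's second law for the block (up-slope positive): T − 98.415 − 14.717 = 15 a. For the hanging load (downward positive): 14 × 10 − T = 14 a.
Adding the two equations eliminates T: 26.868 = 29 a, so a = 0.9265 m/s².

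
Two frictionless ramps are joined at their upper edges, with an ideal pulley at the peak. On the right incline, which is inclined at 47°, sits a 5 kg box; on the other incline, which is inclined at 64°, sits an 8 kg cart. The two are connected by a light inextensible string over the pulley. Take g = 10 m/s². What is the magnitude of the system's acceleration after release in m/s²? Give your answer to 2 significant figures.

2.7 m/s²

Resolve each weight along its own incline: the 5 kg mass has component 5 × 10 × sin 47° = 36.568 N down its slope, and the 8 kg mass has 8 × 10 × sin 64° = 71.904 N down its slope.
The 8 kg side's 71.904 N exceeds the other side's 36.568 N, so that mass slides down and the 5 kg mass slides up. Taking that direction as positive, Newton's second law for the whole system gives 71.904 − 36.568 = (5 + 8) a, so a = 35.336 / 13 = 2.7182 m/s².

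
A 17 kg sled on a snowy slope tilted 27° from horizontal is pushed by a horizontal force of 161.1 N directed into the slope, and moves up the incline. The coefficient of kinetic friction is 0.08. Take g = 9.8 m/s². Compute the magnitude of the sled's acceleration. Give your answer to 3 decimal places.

The horizontal push has components F cos 27° = 161.1 × 0.8910 = 143.540 N up the incline and F sin 27° = 161.1 × 0.4540 = 73.139 N pressing into the surface.
The normal force is therefore N = mg cos 27° + F sin 27° = 148.441 + 73.139 = 221.580 N, and kinetic friction down the slope is μN = 0.08 × 221.580 = 17.726 N.
Along the incline: F cos 27° − mg sin 27° − μN = ma, so 143.540 − 75.636 − 17.726 = 17 a, giving a = 2.9516 m/s².

2.952 m/s²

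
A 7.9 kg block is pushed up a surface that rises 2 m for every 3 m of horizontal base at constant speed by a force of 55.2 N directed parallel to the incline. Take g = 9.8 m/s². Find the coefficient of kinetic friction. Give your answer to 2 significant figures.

0.19

At constant speed ΣF = 0 along the incline. The applied 55.2 N acts up the slope; the weight component mg sin 33.69° = 42.945 N and kinetic friction μN both act down the slope.
So 55.2 = 42.945 + μ × 64.417, giving μ = (55.2 − 42.945) / 64.417 = 0.1902.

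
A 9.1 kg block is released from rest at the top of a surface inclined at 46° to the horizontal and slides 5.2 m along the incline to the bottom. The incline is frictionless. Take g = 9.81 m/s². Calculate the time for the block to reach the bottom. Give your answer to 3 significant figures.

1.21 s

The weight component along the incline is mg sin 46° = 64.216 N and the normal force is N = mg cos 46° = 62.013 N.
With no friction, a = g sin 46° = 7.0567 m/s².
Starting from rest, L = ½at², so t = √(2L/a) = √(2 × 5.2 / 7.0567) = 1.2140 s.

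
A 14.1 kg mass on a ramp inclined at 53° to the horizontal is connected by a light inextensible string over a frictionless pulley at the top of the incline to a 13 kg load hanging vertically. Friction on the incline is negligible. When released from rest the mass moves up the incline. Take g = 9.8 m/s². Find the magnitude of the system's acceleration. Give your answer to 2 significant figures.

For the mass on the incline: the weight component along the slope is m₁g sin 53° = 14.1 × 9.8 × 0.7986 = 110.351 N and the normal force is N = m₁g cos 53° = 83.159 N.
Newton's second law for the mass (up-slope positive): T − 110.351 = 14.1 a. For the hanging load (downward positive): 13 × 9.8 − T = 13 a.
Adding the two equations eliminates T: 17.049 = 27.1 a, so a = 0.6291 m/s².

0.63 m/s²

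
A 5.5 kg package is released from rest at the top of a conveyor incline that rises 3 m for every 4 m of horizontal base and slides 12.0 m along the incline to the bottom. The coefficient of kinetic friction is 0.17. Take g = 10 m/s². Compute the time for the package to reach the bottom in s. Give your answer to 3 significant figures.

2.27 s

The weight component along the incline is mg sin 36.87° = 33.000 N and the normal force is N = mg cos 36.87° = 44.000 N.
Friction up the slope is f = μN = 0.17 × 44.000 = 7.480 N, so the net downslope force is 33.000 − 7.480 = 25.520 N and a = 25.520 / 5.5 = 4.6400 m/s².
Starting from rest, L = ½at², so t = √(2L/a) = √(2 × 12.0 / 4.6400) = 2.2743 s.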